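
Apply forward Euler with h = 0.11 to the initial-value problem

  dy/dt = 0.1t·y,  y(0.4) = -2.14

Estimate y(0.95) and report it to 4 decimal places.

-2.2140

Euler: y_{n+1} = y_n + h·f(t_n, y_n).
t=0.400000, y=-2.140000: f=-0.085600 → y ← -2.140000 + 0.11·(-0.085600) = -2.149416
t=0.510000, y=-2.149416: f=-0.109620 → y ← -2.149416 + 0.11·(-0.109620) = -2.161474
t=0.620000, y=-2.161474: f=-0.134011 → y ← -2.161474 + 0.11·(-0.134011) = -2.176215
t=0.730000, y=-2.176215: f=-0.158864 → y ← -2.176215 + 0.11·(-0.158864) = -2.193690
t=0.840000, y=-2.193690: f=-0.184270 → y ← -2.193690 + 0.11·(-0.184270) = -2.213960
y(0.95) ≈ -2.2140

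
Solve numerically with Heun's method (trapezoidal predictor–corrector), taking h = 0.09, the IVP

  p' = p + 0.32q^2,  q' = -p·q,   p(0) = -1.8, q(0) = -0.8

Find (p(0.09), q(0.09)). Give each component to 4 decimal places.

-1.9468, -0.9461

Heun on (p,q): k1 = f(t_n, state_n); k2 = f(t_n + h, state_n + h·k1); state_{n+1} = state_n + (h/2)·(k1 + k2).
0.000000: (-1.800000, -0.800000)
  k1 = (-1.595200, -1.440000)
  predictor → (-1.943568, -0.929600)
  k2 = (-1.667038, -1.806741)
  → (-1.946801, -0.946103)
(p(0.09), q(0.09)) ≈ (-1.9468, -0.9461)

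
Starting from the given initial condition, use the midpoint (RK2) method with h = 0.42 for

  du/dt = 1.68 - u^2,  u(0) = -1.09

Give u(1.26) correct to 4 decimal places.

Midpoint: k1 = f(t_n, u_n); k2 = f(t_n + h/2, u_n + (h/2)·k1); u_{n+1} = u_n + h·k2.
t=0.000000, u=-1.090000:
  k1 = f(0.000000, -1.090000) = 0.491900
  k2 = f(0.210000, -0.986701) = 0.706421
  u ← -1.090000 + 0.42·0.706421 = -0.793303
t=0.420000, u=-0.793303:
  k1 = f(0.420000, -0.793303) = 1.050670
  k2 = f(0.630000, -0.572662) = 1.352058
  u ← -0.793303 + 0.42·1.352058 = -0.225439
t=0.840000, u=-0.225439:
  k1 = f(0.840000, -0.225439) = 1.629177
  k2 = f(1.050000, 0.116688) = 1.666384
  u ← -0.225439 + 0.42·1.666384 = 0.474442
u(1.26) ≈ 0.4744

0.4744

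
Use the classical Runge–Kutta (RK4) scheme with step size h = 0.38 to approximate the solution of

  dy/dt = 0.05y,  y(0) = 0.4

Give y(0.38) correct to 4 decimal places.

0.4077

RK4: k1 = f(t_n, y_n); k2 = f(t_n + h/2, y_n + (h/2)·k1); k3 = f(t_n + h/2, y_n + (h/2)·k2); k4 = f(t_n + h, y_n + h·k3); y_{n+1} = y_n + (h/6)·(k1 + 2k2 + 2k3 + k4).
t=0.000000, y=0.400000:
  k1 = f(0.000000, 0.400000) = 0.020000
  k2 = f(0.190000, 0.403800) = 0.020190
  k3 = f(0.190000, 0.403836) = 0.020192
  k4 = f(0.380000, 0.407673) = 0.020384
  y ← 0.400000 + (0.38/6)·(k1 + 2k2 + 2k3 + k4) = 0.407673
y(0.38) ≈ 0.4077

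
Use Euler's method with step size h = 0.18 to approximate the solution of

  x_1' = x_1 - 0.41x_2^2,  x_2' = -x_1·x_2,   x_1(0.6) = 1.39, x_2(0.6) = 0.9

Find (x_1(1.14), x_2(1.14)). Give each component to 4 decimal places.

2.1437, 0.3237

Euler on (x_1,x_2): x_1_{n+1} = x_1_n + h·x_1', x_2_{n+1} = x_2_n + h·x_2'.
0.600000: (1.390000, 0.900000); f=(1.057900, -1.251000) → (1.580422, 0.674820)
0.780000: (1.580422, 0.674820); f=(1.393715, -1.066500) → (1.831291, 0.482850)
0.960000: (1.831291, 0.482850); f=(1.735702, -0.884239) → (2.143717, 0.323687)
(x_1(1.14), x_2(1.14)) ≈ (2.1437, 0.3237)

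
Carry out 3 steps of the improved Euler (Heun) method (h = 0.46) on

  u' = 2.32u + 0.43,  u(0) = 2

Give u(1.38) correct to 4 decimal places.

39.8719

Heun: k1 = f(t_n, u_n); k2 = f(t_n + h, u_n + h·k1); u_{n+1} = u_n + (h/2)·(k1 + k2).
t=0.000000, u=2.000000:
  k1 = f(0.000000, 2.000000) = 5.070000
  k2 = f(0.460000, 4.332200) = 10.480704
  u ← 2.000000 + (0.46/2)·(5.070000 + 10.480704) = 5.576662
t=0.460000, u=5.576662:
  k1 = f(0.460000, 5.576662) = 13.367856
  k2 = f(0.920000, 11.725876) = 27.634031
  u ← 5.576662 + (0.46/2)·(13.367856 + 27.634031) = 15.007096
t=0.920000, u=15.007096:
  k1 = f(0.920000, 15.007096) = 35.246462
  k2 = f(1.380000, 31.220469) = 72.861487
  u ← 15.007096 + (0.46/2)·(35.246462 + 72.861487) = 39.871924
u(1.38) ≈ 39.8719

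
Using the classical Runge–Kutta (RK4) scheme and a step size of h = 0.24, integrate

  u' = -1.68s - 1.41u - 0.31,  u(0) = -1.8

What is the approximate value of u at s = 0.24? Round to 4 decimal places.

-1.3898

RK4: k1 = f(s_n, u_n); k2 = f(s_n + h/2, u_n + (h/2)·k1); k3 = f(s_n + h/2, u_n + (h/2)·k2); k4 = f(s_n + h, u_n + h·k3); u_{n+1} = u_n + (h/6)·(k1 + 2k2 + 2k3 + k4).
s=0.000000, u=-1.800000:
  k1 = f(0.000000, -1.800000) = 2.228000
  k2 = f(0.120000, -1.532640) = 1.649422
  k3 = f(0.120000, -1.602069) = 1.747318
  k4 = f(0.240000, -1.380644) = 1.233508
  u ← -1.800000 + (0.24/6)·(k1 + 2k2 + 2k3 + k4) = -1.389800
u(0.24) ≈ -1.3898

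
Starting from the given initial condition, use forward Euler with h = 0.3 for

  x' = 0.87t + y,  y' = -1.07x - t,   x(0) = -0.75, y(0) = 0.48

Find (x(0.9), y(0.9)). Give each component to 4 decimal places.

0.0927, 0.7453

Euler on (x,y): x_{n+1} = x_n + h·x', y_{n+1} = y_n + h·y'.
0.000000: (-0.750000, 0.480000); f=(0.480000, 0.802500) → (-0.606000, 0.720750)
0.300000: (-0.606000, 0.720750); f=(0.981750, 0.348420) → (-0.311475, 0.825276)
0.600000: (-0.311475, 0.825276); f=(1.347276, -0.266722) → (0.092708, 0.745259)
(x(0.9), y(0.9)) ≈ (0.0927, 0.7453)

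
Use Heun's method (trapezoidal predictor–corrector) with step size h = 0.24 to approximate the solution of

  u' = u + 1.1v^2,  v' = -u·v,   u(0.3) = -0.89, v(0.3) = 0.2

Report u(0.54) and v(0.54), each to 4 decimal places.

-1.1149, 0.2532

Heun on (u,v): k1 = f(t_n, state_n); k2 = f(t_n + h, state_n + h·k1); state_{n+1} = state_n + (h/2)·(k1 + k2).
0.300000: (-0.890000, 0.200000)
  k1 = (-0.846000, 0.178000)
  predictor → (-1.093040, 0.242720)
  k2 = (-1.028236, 0.265303)
  → (-1.114908, 0.253196)
(u(0.54), v(0.54)) ≈ (-1.1149, 0.2532)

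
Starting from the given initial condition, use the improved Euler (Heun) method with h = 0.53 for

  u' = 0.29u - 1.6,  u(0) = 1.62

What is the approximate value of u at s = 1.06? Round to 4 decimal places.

0.2232

Heun: k1 = f(s_n, u_n); k2 = f(s_n + h, u_n + h·k1); u_{n+1} = u_n + (h/2)·(k1 + k2).
s=0.000000, u=1.620000:
  k1 = f(0.000000, 1.620000) = -1.130200
  k2 = f(0.530000, 1.020994) = -1.303912
  u ← 1.620000 + (0.53/2)·(-1.130200 + (-1.303912)) = 0.974960
s=0.530000, u=0.974960:
  k1 = f(0.530000, 0.974960) = -1.317261
  k2 = f(1.060000, 0.276812) = -1.519725
  u ← 0.974960 + (0.53/2)·(-1.317261 + (-1.519725)) = 0.223159
u(1.06) ≈ 0.2232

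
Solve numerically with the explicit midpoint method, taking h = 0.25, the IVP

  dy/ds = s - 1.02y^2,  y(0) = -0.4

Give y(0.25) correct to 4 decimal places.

-0.4138

Midpoint: k1 = f(s_n, y_n); k2 = f(s_n + h/2, y_n + (h/2)·k1); y_{n+1} = y_n + h·k2.
s=0.000000, y=-0.400000:
  k1 = f(0.000000, -0.400000) = -0.163200
  k2 = f(0.125000, -0.420400) = -0.055271
  y ← -0.400000 + 0.25·(-0.055271) = -0.413818
y(0.25) ≈ -0.4138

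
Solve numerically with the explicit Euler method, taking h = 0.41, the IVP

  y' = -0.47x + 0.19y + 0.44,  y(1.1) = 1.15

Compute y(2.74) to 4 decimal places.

Euler: y_{n+1} = y_n + h·f(x_n, y_n).
x=1.100000, y=1.150000: f=0.141500 → y ← 1.150000 + 0.41·0.141500 = 1.208015
x=1.510000, y=1.208015: f=-0.040177 → y ← 1.208015 + 0.41·(-0.040177) = 1.191542
x=1.920000, y=1.191542: f=-0.236007 → y ← 1.191542 + 0.41·(-0.236007) = 1.094780
x=2.330000, y=1.094780: f=-0.447092 → y ← 1.094780 + 0.41·(-0.447092) = 0.911472
y(2.74) ≈ 0.9115

0.9115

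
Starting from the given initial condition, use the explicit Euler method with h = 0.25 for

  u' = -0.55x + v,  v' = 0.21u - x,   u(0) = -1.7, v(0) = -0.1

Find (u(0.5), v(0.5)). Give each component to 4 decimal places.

-1.8067, -0.3423

Euler on (u,v): u_{n+1} = u_n + h·u', v_{n+1} = v_n + h·v'.
0.000000: (-1.700000, -0.100000); f=(-0.100000, -0.357000) → (-1.725000, -0.189250)
0.250000: (-1.725000, -0.189250); f=(-0.326750, -0.612250) → (-1.806687, -0.342313)
(u(0.5), v(0.5)) ≈ (-1.8067, -0.3423)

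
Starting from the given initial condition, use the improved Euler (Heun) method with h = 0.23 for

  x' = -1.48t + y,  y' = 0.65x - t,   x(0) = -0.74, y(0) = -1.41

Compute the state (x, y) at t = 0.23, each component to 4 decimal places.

Heun on (x,y): k1 = f(t_n, state_n); k2 = f(t_n + h, state_n + h·k1); state_{n+1} = state_n + (h/2)·(k1 + k2).
0.000000: (-0.740000, -1.410000)
  k1 = (-1.410000, -0.481000)
  predictor → (-1.064300, -1.520630)
  k2 = (-1.861030, -0.921795)
  → (-1.116168, -1.571321)
(x(0.23), y(0.23)) ≈ (-1.1162, -1.5713)

-1.1162, -1.5713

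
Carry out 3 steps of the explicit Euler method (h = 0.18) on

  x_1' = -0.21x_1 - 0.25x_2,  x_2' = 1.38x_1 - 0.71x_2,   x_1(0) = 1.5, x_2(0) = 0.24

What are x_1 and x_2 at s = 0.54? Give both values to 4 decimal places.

1.2622, 1.0889

Euler on (x_1,x_2): x_1_{n+1} = x_1_n + h·x_1', x_2_{n+1} = x_2_n + h·x_2'.
0.000000: (1.500000, 0.240000); f=(-0.375000, 1.899600) → (1.432500, 0.581928)
0.180000: (1.432500, 0.581928); f=(-0.446307, 1.563681) → (1.352165, 0.863391)
0.360000: (1.352165, 0.863391); f=(-0.499802, 1.252980) → (1.262200, 1.088927)
(x_1(0.54), x_2(0.54)) ≈ (1.2622, 1.0889)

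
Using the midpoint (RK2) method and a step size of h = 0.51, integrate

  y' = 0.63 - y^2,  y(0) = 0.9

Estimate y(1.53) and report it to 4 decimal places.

Midpoint: k1 = f(t_n, y_n); k2 = f(t_n + h/2, y_n + (h/2)·k1); y_{n+1} = y_n + h·k2.
t=0.000000, y=0.900000:
  k1 = f(0.000000, 0.900000) = -0.180000
  k2 = f(0.255000, 0.854100) = -0.099487
  y ← 0.900000 + 0.51·(-0.099487) = 0.849262
t=0.510000, y=0.849262:
  k1 = f(0.510000, 0.849262) = -0.091245
  k2 = f(0.765000, 0.825994) = -0.052266
  y ← 0.849262 + 0.51·(-0.052266) = 0.822606
t=1.020000, y=0.822606:
  k1 = f(1.020000, 0.822606) = -0.046680
  k2 = f(1.275000, 0.810702) = -0.027238
  y ← 0.822606 + 0.51·(-0.027238) = 0.808714
y(1.53) ≈ 0.8087

0.8087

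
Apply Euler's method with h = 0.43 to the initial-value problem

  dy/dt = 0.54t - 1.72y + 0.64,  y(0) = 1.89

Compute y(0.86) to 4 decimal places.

Euler: y_{n+1} = y_n + h·f(t_n, y_n).
t=0.000000, y=1.890000: f=-2.610800 → y ← 1.890000 + 0.43·(-2.610800) = 0.767356
t=0.430000, y=0.767356: f=-0.447652 → y ← 0.767356 + 0.43·(-0.447652) = 0.574866
y(0.86) ≈ 0.5749

0.5749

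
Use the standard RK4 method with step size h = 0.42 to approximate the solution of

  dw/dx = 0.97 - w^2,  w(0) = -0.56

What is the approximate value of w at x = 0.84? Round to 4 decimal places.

RK4: k1 = f(x_n, w_n); k2 = f(x_n + h/2, w_n + (h/2)·k1); k3 = f(x_n + h/2, w_n + (h/2)·k2); k4 = f(x_n + h, w_n + h·k3); w_{n+1} = w_n + (h/6)·(k1 + 2k2 + 2k3 + k4).
x=0.000000, w=-0.560000:
  k1 = f(0.000000, -0.560000) = 0.656400
  k2 = f(0.210000, -0.422156) = 0.791784
  k3 = f(0.210000, -0.393725) = 0.814980
  k4 = f(0.420000, -0.217708) = 0.922603
  w ← -0.560000 + (0.42/6)·(k1 + 2k2 + 2k3 + k4) = -0.224523
x=0.420000, w=-0.224523:
  k1 = f(0.420000, -0.224523) = 0.919590
  k2 = f(0.630000, -0.031409) = 0.969013
  k3 = f(0.630000, -0.021030) = 0.969558
  k4 = f(0.840000, 0.182692) = 0.936624
  w ← -0.224523 + (0.42/6)·(k1 + 2k2 + 2k3 + k4) = 0.176812
w(0.84) ≈ 0.1768

0.1768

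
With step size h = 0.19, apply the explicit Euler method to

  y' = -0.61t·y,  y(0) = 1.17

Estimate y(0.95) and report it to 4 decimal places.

0.9316

Euler: y_{n+1} = y_n + h·f(t_n, y_n).
t=0.000000, y=1.170000: f=0.000000 → y ← 1.170000 + 0.19·0.000000 = 1.170000
t=0.190000, y=1.170000: f=-0.135603 → y ← 1.170000 + 0.19·(-0.135603) = 1.144235
t=0.380000, y=1.144235: f=-0.265234 → y ← 1.144235 + 0.19·(-0.265234) = 1.093841
t=0.570000, y=1.093841: f=-0.380329 → y ← 1.093841 + 0.19·(-0.380329) = 1.021579
t=0.760000, y=1.021579: f=-0.473604 → y ← 1.021579 + 0.19·(-0.473604) = 0.931594
y(0.95) ≈ 0.9316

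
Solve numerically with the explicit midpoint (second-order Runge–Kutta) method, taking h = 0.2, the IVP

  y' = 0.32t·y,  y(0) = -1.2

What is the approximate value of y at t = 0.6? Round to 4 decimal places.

-1.2709

Midpoint: k1 = f(t_n, y_n); k2 = f(t_n + h/2, y_n + (h/2)·k1); y_{n+1} = y_n + h·k2.
t=0.000000, y=-1.200000:
  k1 = f(0.000000, -1.200000) = 0.000000
  k2 = f(0.100000, -1.200000) = -0.038400
  y ← -1.200000 + 0.2·(-0.038400) = -1.207680
t=0.200000, y=-1.207680:
  k1 = f(0.200000, -1.207680) = -0.077292
  k2 = f(0.300000, -1.215409) = -0.116679
  y ← -1.207680 + 0.2·(-0.116679) = -1.231016
t=0.400000, y=-1.231016:
  k1 = f(0.400000, -1.231016) = -0.157570
  k2 = f(0.500000, -1.246773) = -0.199484
  y ← -1.231016 + 0.2·(-0.199484) = -1.270913
y(0.6) ≈ -1.2709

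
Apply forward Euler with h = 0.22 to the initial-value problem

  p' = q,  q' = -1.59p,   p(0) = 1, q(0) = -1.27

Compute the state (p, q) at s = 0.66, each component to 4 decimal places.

Euler on (p,q): p_{n+1} = p_n + h·p', q_{n+1} = q_n + h·q'.
0.000000: (1.000000, -1.270000); f=(-1.270000, -1.590000) → (0.720600, -1.619800)
0.220000: (0.720600, -1.619800); f=(-1.619800, -1.145754) → (0.364244, -1.871866)
0.440000: (0.364244, -1.871866); f=(-1.871866, -0.579148) → (-0.047566, -1.999278)
(p(0.66), q(0.66)) ≈ (-0.0476, -1.9993)

-0.0476, -1.9993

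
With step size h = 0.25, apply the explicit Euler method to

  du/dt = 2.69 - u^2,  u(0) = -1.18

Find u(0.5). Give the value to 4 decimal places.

-0.3661

Euler: u_{n+1} = u_n + h·f(t_n, u_n).
t=0.000000, u=-1.180000: f=1.297600 → u ← -1.180000 + 0.25·1.297600 = -0.855600
t=0.250000, u=-0.855600: f=1.957949 → u ← -0.855600 + 0.25·1.957949 = -0.366113
u(0.5) ≈ -0.3661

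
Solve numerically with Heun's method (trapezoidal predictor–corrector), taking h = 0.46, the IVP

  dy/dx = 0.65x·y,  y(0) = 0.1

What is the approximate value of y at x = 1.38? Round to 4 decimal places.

0.1834

Heun: k1 = f(x_n, y_n); k2 = f(x_n + h, y_n + h·k1); y_{n+1} = y_n + (h/2)·(k1 + k2).
x=0.000000, y=0.100000:
  k1 = f(0.000000, 0.100000) = 0.000000
  k2 = f(0.460000, 0.100000) = 0.029900
  y ← 0.100000 + (0.46/2)·(0.000000 + 0.029900) = 0.106877
x=0.460000, y=0.106877:
  k1 = f(0.460000, 0.106877) = 0.031956
  k2 = f(0.920000, 0.121577) = 0.072703
  y ← 0.106877 + (0.46/2)·(0.031956 + 0.072703) = 0.130949
x=0.920000, y=0.130949:
  k1 = f(0.920000, 0.130949) = 0.078307
  k2 = f(1.380000, 0.166970) = 0.149772
  y ← 0.130949 + (0.46/2)·(0.078307 + 0.149772) = 0.183407
y(1.38) ≈ 0.1834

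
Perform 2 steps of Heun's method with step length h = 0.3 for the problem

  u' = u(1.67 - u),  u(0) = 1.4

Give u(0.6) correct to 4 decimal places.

1.5552

Heun: k1 = f(t_n, u_n); k2 = f(t_n + h, u_n + h·k1); u_{n+1} = u_n + (h/2)·(k1 + k2).
t=0.000000, u=1.400000:
  k1 = f(0.000000, 1.400000) = 0.378000
  k2 = f(0.300000, 1.513400) = 0.236998
  u ← 1.400000 + (0.3/2)·(0.378000 + 0.236998) = 1.492250
t=0.300000, u=1.492250:
  k1 = f(0.300000, 1.492250) = 0.265248
  k2 = f(0.600000, 1.571824) = 0.154315
  u ← 1.492250 + (0.3/2)·(0.265248 + 0.154315) = 1.555184
u(0.6) ≈ 1.5552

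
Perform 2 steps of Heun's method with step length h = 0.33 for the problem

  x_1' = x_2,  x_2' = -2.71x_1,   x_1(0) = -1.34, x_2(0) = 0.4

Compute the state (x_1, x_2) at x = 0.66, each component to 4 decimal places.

Heun on (x_1,x_2): k1 = f(x_n, state_n); k2 = f(x_n + h, state_n + h·k1); state_{n+1} = state_n + (h/2)·(k1 + k2).
0.000000: (-1.340000, 0.400000)
  k1 = (0.400000, 3.631400)
  predictor → (-1.208000, 1.598362)
  k2 = (1.598362, 3.273680)
  → (-1.010270, 1.539338)
0.330000: (-1.010270, 1.539338)
  k1 = (1.539338, 2.737832)
  predictor → (-0.502289, 2.442823)
  k2 = (2.442823, 1.361202)
  → (-0.353214, 2.215679)
(x_1(0.66), x_2(0.66)) ≈ (-0.3532, 2.2157)

-0.3532, 2.2157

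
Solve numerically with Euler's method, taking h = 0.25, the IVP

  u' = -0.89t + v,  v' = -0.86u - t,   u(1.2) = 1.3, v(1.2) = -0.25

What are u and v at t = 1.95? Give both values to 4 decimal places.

-0.2879, -1.9204

Euler on (u,v): u_{n+1} = u_n + h·u', v_{n+1} = v_n + h·v'.
1.200000: (1.300000, -0.250000); f=(-1.318000, -2.318000) → (0.970500, -0.829500)
1.450000: (0.970500, -0.829500); f=(-2.120000, -2.284630) → (0.440500, -1.400657)
1.700000: (0.440500, -1.400657); f=(-2.913657, -2.078830) → (-0.287914, -1.920365)
(u(1.95), v(1.95)) ≈ (-0.2879, -1.9204)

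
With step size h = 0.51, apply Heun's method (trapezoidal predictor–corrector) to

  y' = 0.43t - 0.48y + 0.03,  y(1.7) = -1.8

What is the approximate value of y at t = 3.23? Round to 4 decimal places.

Heun: k1 = f(t_n, y_n); k2 = f(t_n + h, y_n + h·k1); y_{n+1} = y_n + (h/2)·(k1 + k2).
t=1.700000, y=-1.800000:
  k1 = f(1.700000, -1.800000) = 1.625000
  k2 = f(2.210000, -0.971250) = 1.446500
  y ← -1.800000 + (0.51/2)·(1.625000 + 1.446500) = -1.016768
t=2.210000, y=-1.016768:
  k1 = f(2.210000, -1.016768) = 1.468348
  k2 = f(2.720000, -0.267910) = 1.328197
  y ← -1.016768 + (0.51/2)·(1.468348 + 1.328197) = -0.303648
t=2.720000, y=-0.303648:
  k1 = f(2.720000, -0.303648) = 1.345351
  k2 = f(3.230000, 0.382481) = 1.235309
  y ← -0.303648 + (0.51/2)·(1.345351 + 1.235309) = 0.354420
y(3.23) ≈ 0.3544

0.3544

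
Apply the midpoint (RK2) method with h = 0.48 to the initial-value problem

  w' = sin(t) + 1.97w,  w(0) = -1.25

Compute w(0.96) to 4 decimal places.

Midpoint: k1 = f(t_n, w_n); k2 = f(t_n + h/2, w_n + (h/2)·k1); w_{n+1} = w_n + h·k2.
t=0.000000, w=-1.250000:
  k1 = f(0.000000, -1.250000) = -2.462500
  k2 = f(0.240000, -1.841000) = -3.389067
  w ← -1.250000 + 0.48·(-3.389067) = -2.876752
t=0.480000, w=-2.876752:
  k1 = f(0.480000, -2.876752) = -5.205423
  k2 = f(0.720000, -4.126054) = -7.468941
  w ← -2.876752 + 0.48·(-7.468941) = -6.461844
w(0.96) ≈ -6.4618

-6.4618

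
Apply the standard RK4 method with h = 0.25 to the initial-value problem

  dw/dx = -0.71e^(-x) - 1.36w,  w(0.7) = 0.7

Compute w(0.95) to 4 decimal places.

RK4: k1 = f(x_n, w_n); k2 = f(x_n + h/2, w_n + (h/2)·k1); k3 = f(x_n + h/2, w_n + (h/2)·k2); k4 = f(x_n + h, w_n + h·k3); w_{n+1} = w_n + (h/6)·(k1 + 2k2 + 2k3 + k4).
x=0.700000, w=0.700000:
  k1 = f(0.700000, 0.700000) = -1.304576
  k2 = f(0.825000, 0.536928) = -1.041369
  k3 = f(0.825000, 0.569829) = -1.086114
  k4 = f(0.950000, 0.428471) = -0.857307
  w ← 0.700000 + (0.25/6)·(k1 + 2k2 + 2k3 + k4) = 0.432631
w(0.95) ≈ 0.4326

0.4326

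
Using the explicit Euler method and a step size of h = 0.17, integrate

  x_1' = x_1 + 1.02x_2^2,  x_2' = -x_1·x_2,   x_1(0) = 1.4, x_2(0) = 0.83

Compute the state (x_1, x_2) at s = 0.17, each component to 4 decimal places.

Euler on (x_1,x_2): x_1_{n+1} = x_1_n + h·x_1', x_2_{n+1} = x_2_n + h·x_2'.
0.000000: (1.400000, 0.830000); f=(2.102678, -1.162000) → (1.757455, 0.632460)
(x_1(0.17), x_2(0.17)) ≈ (1.7575, 0.6325)

1.7575, 0.6325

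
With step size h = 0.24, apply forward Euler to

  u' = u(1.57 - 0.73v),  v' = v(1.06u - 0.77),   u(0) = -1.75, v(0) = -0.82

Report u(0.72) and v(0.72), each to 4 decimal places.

Euler on (u,v): u_{n+1} = u_n + h·u', v_{n+1} = v_n + h·v'.
0.000000: (-1.750000, -0.820000); f=(-3.795050, 2.152500) → (-2.660812, -0.303400)
0.240000: (-2.660812, -0.303400); f=(-4.766797, 1.089346) → (-3.804843, -0.041957)
0.480000: (-3.804843, -0.041957); f=(-6.090141, 0.201525) → (-5.266477, 0.006409)
(u(0.72), v(0.72)) ≈ (-5.2665, 0.0064)

-5.2665, 0.0064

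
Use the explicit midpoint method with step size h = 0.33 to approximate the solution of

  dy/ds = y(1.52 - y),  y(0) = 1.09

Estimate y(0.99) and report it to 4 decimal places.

Midpoint: k1 = f(s_n, y_n); k2 = f(s_n + h/2, y_n + (h/2)·k1); y_{n+1} = y_n + h·k2.
s=0.000000, y=1.090000:
  k1 = f(0.000000, 1.090000) = 0.468700
  k2 = f(0.165000, 1.167336) = 0.411678
  y ← 1.090000 + 0.33·0.411678 = 1.225854
s=0.330000, y=1.225854:
  k1 = f(0.330000, 1.225854) = 0.360580
  k2 = f(0.495000, 1.285349) = 0.301608
  y ← 1.225854 + 0.33·0.301608 = 1.325384
s=0.660000, y=1.325384:
  k1 = f(0.660000, 1.325384) = 0.257941
  k2 = f(0.825000, 1.367945) = 0.208003
  y ← 1.325384 + 0.33·0.208003 = 1.394025
y(0.99) ≈ 1.3940

1.3940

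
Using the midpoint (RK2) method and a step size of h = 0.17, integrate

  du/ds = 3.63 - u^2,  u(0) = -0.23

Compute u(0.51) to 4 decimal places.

Midpoint: k1 = f(s_n, u_n); k2 = f(s_n + h/2, u_n + (h/2)·k1); u_{n+1} = u_n + h·k2.
s=0.000000, u=-0.230000:
  k1 = f(0.000000, -0.230000) = 3.577100
  k2 = f(0.085000, 0.074053) = 3.624516
  u ← -0.230000 + 0.17·3.624516 = 0.386168
s=0.170000, u=0.386168:
  k1 = f(0.170000, 0.386168) = 3.480874
  k2 = f(0.255000, 0.682042) = 3.164819
  u ← 0.386168 + 0.17·3.164819 = 0.924187
s=0.340000, u=0.924187:
  k1 = f(0.340000, 0.924187) = 2.775879
  k2 = f(0.425000, 1.160137) = 2.284083
  u ← 0.924187 + 0.17·2.284083 = 1.312481
u(0.51) ≈ 1.3125

1.3125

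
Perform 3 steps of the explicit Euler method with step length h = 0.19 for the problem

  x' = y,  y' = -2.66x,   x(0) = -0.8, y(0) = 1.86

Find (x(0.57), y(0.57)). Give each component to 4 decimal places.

Euler on (x,y): x_{n+1} = x_n + h·x', y_{n+1} = y_n + h·y'.
0.000000: (-0.800000, 1.860000); f=(1.860000, 2.128000) → (-0.446600, 2.264320)
0.190000: (-0.446600, 2.264320); f=(2.264320, 1.187956) → (-0.016379, 2.490032)
0.380000: (-0.016379, 2.490032); f=(2.490032, 0.043569) → (0.456727, 2.498310)
(x(0.57), y(0.57)) ≈ (0.4567, 2.4983)

0.4567, 2.4983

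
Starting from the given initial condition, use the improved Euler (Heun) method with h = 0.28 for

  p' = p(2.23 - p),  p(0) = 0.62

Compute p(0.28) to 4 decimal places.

Heun: k1 = f(t_n, p_n); k2 = f(t_n + h, p_n + h·k1); p_{n+1} = p_n + (h/2)·(k1 + k2).
t=0.000000, p=0.620000:
  k1 = f(0.000000, 0.620000) = 0.998200
  k2 = f(0.280000, 0.899496) = 1.196783
  p ← 0.620000 + (0.28/2)·(0.998200 + 1.196783) = 0.927298
p(0.28) ≈ 0.9273

0.9273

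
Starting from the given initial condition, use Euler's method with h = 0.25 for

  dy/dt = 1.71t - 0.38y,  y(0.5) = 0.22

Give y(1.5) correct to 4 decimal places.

Euler: y_{n+1} = y_n + h·f(t_n, y_n).
t=0.500000, y=0.220000: f=0.771400 → y ← 0.220000 + 0.25·0.771400 = 0.412850
t=0.750000, y=0.412850: f=1.125617 → y ← 0.412850 + 0.25·1.125617 = 0.694254
t=1.000000, y=0.694254: f=1.446183 → y ← 0.694254 + 0.25·1.446183 = 1.055800
t=1.250000, y=1.055800: f=1.736296 → y ← 1.055800 + 0.25·1.736296 = 1.489874
y(1.5) ≈ 1.4899

1.4899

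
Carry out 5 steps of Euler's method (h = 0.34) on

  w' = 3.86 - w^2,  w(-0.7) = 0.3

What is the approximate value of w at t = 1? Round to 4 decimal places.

1.9615

Euler: w_{n+1} = w_n + h·f(t_n, w_n).
t=-0.700000, w=0.300000: f=3.770000 → w ← 0.300000 + 0.34·3.770000 = 1.581800
t=-0.360000, w=1.581800: f=1.357909 → w ← 1.581800 + 0.34·1.357909 = 2.043489
t=-0.020000, w=2.043489: f=-0.315847 → w ← 2.043489 + 0.34·(-0.315847) = 1.936101
t=0.320000, w=1.936101: f=0.111513 → w ← 1.936101 + 0.34·0.111513 = 1.974015
t=0.660000, w=1.974015: f=-0.036737 → w ← 1.974015 + 0.34·(-0.036737) = 1.961525
w(1) ≈ 1.9615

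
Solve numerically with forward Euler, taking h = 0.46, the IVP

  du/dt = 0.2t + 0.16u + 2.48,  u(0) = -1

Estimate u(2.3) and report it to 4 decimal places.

Euler: u_{n+1} = u_n + h·f(t_n, u_n).
t=0.000000, u=-1.000000: f=2.320000 → u ← -1.000000 + 0.46·2.320000 = 0.067200
t=0.460000, u=0.067200: f=2.582752 → u ← 0.067200 + 0.46·2.582752 = 1.255266
t=0.920000, u=1.255266: f=2.864843 → u ← 1.255266 + 0.46·2.864843 = 2.573093
t=1.380000, u=2.573093: f=3.167695 → u ← 2.573093 + 0.46·3.167695 = 4.030233
t=1.840000, u=4.030233: f=3.492837 → u ← 4.030233 + 0.46·3.492837 = 5.636938
u(2.3) ≈ 5.6369

5.6369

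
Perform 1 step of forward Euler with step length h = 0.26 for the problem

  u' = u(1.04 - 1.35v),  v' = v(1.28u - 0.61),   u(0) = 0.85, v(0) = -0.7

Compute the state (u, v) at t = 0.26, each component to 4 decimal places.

1.2887, -0.7870

Euler on (u,v): u_{n+1} = u_n + h·u', v_{n+1} = v_n + h·v'.
0.000000: (0.850000, -0.700000); f=(1.687250, -0.334600) → (1.288685, -0.786996)
(u(0.26), v(0.26)) ≈ (1.2887, -0.7870)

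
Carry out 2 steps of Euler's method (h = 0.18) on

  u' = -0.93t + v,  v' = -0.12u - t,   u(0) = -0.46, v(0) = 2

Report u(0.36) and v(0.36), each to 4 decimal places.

0.2317, 1.9797

Euler on (u,v): u_{n+1} = u_n + h·u', v_{n+1} = v_n + h·v'.
0.000000: (-0.460000, 2.000000); f=(2.000000, 0.055200) → (-0.100000, 2.009936)
0.180000: (-0.100000, 2.009936); f=(1.842536, -0.168000) → (0.231656, 1.979696)
(u(0.36), v(0.36)) ≈ (0.2317, 1.9797)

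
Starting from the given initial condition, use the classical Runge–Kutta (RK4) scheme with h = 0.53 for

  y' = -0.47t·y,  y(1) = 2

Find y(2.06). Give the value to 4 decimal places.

0.9334

RK4: k1 = f(t_n, y_n); k2 = f(t_n + h/2, y_n + (h/2)·k1); k3 = f(t_n + h/2, y_n + (h/2)·k2); k4 = f(t_n + h, y_n + h·k3); y_{n+1} = y_n + (h/6)·(k1 + 2k2 + 2k3 + k4).
t=1.000000, y=2.000000:
  k1 = f(1.000000, 2.000000) = -0.940000
  k2 = f(1.265000, 1.750900) = -1.040998
  k3 = f(1.265000, 1.724136) = -1.025085
  k4 = f(1.530000, 1.456705) = -1.047517
  y ← 2.000000 + (0.53/6)·(k1 + 2k2 + 2k3 + k4) = 1.459428
t=1.530000, y=1.459428:
  k1 = f(1.530000, 1.459428) = -1.049475
  k2 = f(1.795000, 1.181317) = -0.996618
  k3 = f(1.795000, 1.195324) = -1.008435
  k4 = f(2.060000, 0.924957) = -0.895544
  y ← 1.459428 + (0.53/6)·(k1 + 2k2 + 2k3 + k4) = 0.933392
y(2.06) ≈ 0.9334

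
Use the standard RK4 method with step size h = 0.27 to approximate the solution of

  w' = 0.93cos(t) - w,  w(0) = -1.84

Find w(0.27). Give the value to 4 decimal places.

-1.1874

RK4: k1 = f(t_n, w_n); k2 = f(t_n + h/2, w_n + (h/2)·k1); k3 = f(t_n + h/2, w_n + (h/2)·k2); k4 = f(t_n + h, w_n + h·k3); w_{n+1} = w_n + (h/6)·(k1 + 2k2 + 2k3 + k4).
t=0.000000, w=-1.840000:
  k1 = f(0.000000, -1.840000) = 2.770000
  k2 = f(0.135000, -1.466050) = 2.387588
  k3 = f(0.135000, -1.517676) = 2.439214
  k4 = f(0.270000, -1.181412) = 2.077719
  w ← -1.840000 + (0.27/6)·(k1 + 2k2 + 2k3 + k4) = -1.187440
w(0.27) ≈ -1.1874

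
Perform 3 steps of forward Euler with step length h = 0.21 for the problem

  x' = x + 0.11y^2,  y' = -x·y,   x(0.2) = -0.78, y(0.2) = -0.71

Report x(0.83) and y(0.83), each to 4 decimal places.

Euler on (x,y): x_{n+1} = x_n + h·x', y_{n+1} = y_n + h·y'.
0.200000: (-0.780000, -0.710000); f=(-0.724549, -0.553800) → (-0.932155, -0.826298)
0.410000: (-0.932155, -0.826298); f=(-0.857051, -0.770238) → (-1.112136, -0.988048)
0.620000: (-1.112136, -0.988048); f=(-1.004750, -1.098844) → (-1.323133, -1.218805)
(x(0.83), y(0.83)) ≈ (-1.3231, -1.2188)

-1.3231, -1.2188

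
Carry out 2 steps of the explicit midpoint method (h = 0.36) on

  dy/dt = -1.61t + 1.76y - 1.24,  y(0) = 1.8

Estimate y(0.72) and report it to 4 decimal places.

Midpoint: k1 = f(t_n, y_n); k2 = f(t_n + h/2, y_n + (h/2)·k1); y_{n+1} = y_n + h·k2.
t=0.000000, y=1.800000:
  k1 = f(0.000000, 1.800000) = 1.928000
  k2 = f(0.180000, 2.147040) = 2.248990
  y ← 1.800000 + 0.36·2.248990 = 2.609637
t=0.360000, y=2.609637:
  k1 = f(0.360000, 2.609637) = 2.773360
  k2 = f(0.540000, 3.108841) = 3.362161
  y ← 2.609637 + 0.36·3.362161 = 3.820014
y(0.72) ≈ 3.8200

3.8200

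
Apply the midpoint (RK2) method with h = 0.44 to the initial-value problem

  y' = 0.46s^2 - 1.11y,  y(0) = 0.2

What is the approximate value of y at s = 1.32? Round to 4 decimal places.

0.3103

Midpoint: k1 = f(s_n, y_n); k2 = f(s_n + h/2, y_n + (h/2)·k1); y_{n+1} = y_n + h·k2.
s=0.000000, y=0.200000:
  k1 = f(0.000000, 0.200000) = -0.222000
  k2 = f(0.220000, 0.151160) = -0.145524
  y ← 0.200000 + 0.44·(-0.145524) = 0.135970
s=0.440000, y=0.135970:
  k1 = f(0.440000, 0.135970) = -0.061870
  k2 = f(0.660000, 0.122358) = 0.064558
  y ← 0.135970 + 0.44·0.064558 = 0.164375
s=0.880000, y=0.164375:
  k1 = f(0.880000, 0.164375) = 0.173767
  k2 = f(1.100000, 0.202604) = 0.331709
  y ← 0.164375 + 0.44·0.331709 = 0.310327
y(1.32) ≈ 0.3103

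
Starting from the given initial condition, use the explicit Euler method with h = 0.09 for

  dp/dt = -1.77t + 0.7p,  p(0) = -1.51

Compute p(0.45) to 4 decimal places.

-2.2022

Euler: p_{n+1} = p_n + h·f(t_n, p_n).
t=0.000000, p=-1.510000: f=-1.057000 → p ← -1.510000 + 0.09·(-1.057000) = -1.605130
t=0.090000, p=-1.605130: f=-1.282891 → p ← -1.605130 + 0.09·(-1.282891) = -1.720590
t=0.180000, p=-1.720590: f=-1.523013 → p ← -1.720590 + 0.09·(-1.523013) = -1.857661
t=0.270000, p=-1.857661: f=-1.778263 → p ← -1.857661 + 0.09·(-1.778263) = -2.017705
t=0.360000, p=-2.017705: f=-2.049594 → p ← -2.017705 + 0.09·(-2.049594) = -2.202168
p(0.45) ≈ -2.2022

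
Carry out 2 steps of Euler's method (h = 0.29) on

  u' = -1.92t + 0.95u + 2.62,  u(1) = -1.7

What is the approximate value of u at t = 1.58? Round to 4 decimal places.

Euler: u_{n+1} = u_n + h·f(t_n, u_n).
t=1.000000, u=-1.700000: f=-0.915000 → u ← -1.700000 + 0.29·(-0.915000) = -1.965350
t=1.290000, u=-1.965350: f=-1.723882 → u ← -1.965350 + 0.29·(-1.723882) = -2.465276
u(1.58) ≈ -2.4653

-2.4653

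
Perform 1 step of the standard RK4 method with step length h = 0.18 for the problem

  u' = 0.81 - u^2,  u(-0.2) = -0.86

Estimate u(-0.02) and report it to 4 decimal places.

-0.8452

RK4: k1 = f(t_n, u_n); k2 = f(t_n + h/2, u_n + (h/2)·k1); k3 = f(t_n + h/2, u_n + (h/2)·k2); k4 = f(t_n + h, u_n + h·k3); u_{n+1} = u_n + (h/6)·(k1 + 2k2 + 2k3 + k4).
t=-0.200000, u=-0.860000:
  k1 = f(-0.200000, -0.860000) = 0.070400
  k2 = f(-0.110000, -0.853664) = 0.081258
  k3 = f(-0.110000, -0.852687) = 0.082925
  k4 = f(-0.020000, -0.845073) = 0.095851
  u ← -0.860000 + (0.18/6)·(k1 + 2k2 + 2k3 + k4) = -0.845161
u(-0.02) ≈ -0.8452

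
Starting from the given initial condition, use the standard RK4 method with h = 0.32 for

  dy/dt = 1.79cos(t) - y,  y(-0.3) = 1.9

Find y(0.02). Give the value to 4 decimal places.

1.8636

RK4: k1 = f(t_n, y_n); k2 = f(t_n + h/2, y_n + (h/2)·k1); k3 = f(t_n + h/2, y_n + (h/2)·k2); k4 = f(t_n + h, y_n + h·k3); y_{n+1} = y_n + (h/6)·(k1 + 2k2 + 2k3 + k4).
t=-0.300000, y=1.900000:
  k1 = f(-0.300000, 1.900000) = -0.189948
  k2 = f(-0.140000, 1.869608) = -0.097122
  k3 = f(-0.140000, 1.884461) = -0.111974
  k4 = f(0.020000, 1.864168) = -0.074526
  y ← 1.900000 + (0.32/6)·(k1 + 2k2 + 2k3 + k4) = 1.863591
y(0.02) ≈ 1.8636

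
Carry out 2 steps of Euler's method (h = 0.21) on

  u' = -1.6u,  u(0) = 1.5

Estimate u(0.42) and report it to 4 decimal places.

Euler: u_{n+1} = u_n + h·f(t_n, u_n).
t=0.000000, u=1.500000: f=-2.400000 → u ← 1.500000 + 0.21·(-2.400000) = 0.996000
t=0.210000, u=0.996000: f=-1.593600 → u ← 0.996000 + 0.21·(-1.593600) = 0.661344
u(0.42) ≈ 0.6613

0.6613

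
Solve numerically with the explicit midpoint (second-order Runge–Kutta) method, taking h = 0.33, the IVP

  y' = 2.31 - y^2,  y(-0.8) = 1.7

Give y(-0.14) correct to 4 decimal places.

1.5672

Midpoint: k1 = f(x_n, y_n); k2 = f(x_n + h/2, y_n + (h/2)·k1); y_{n+1} = y_n + h·k2.
x=-0.800000, y=1.700000:
  k1 = f(-0.800000, 1.700000) = -0.580000
  k2 = f(-0.635000, 1.604300) = -0.263778
  y ← 1.700000 + 0.33·(-0.263778) = 1.612953
x=-0.470000, y=1.612953:
  k1 = f(-0.470000, 1.612953) = -0.291618
  k2 = f(-0.305000, 1.564836) = -0.138712
  y ← 1.612953 + 0.33·(-0.138712) = 1.567178
y(-0.14) ≈ 1.5672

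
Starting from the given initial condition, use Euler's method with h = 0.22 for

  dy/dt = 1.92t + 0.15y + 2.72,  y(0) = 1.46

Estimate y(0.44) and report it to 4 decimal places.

Euler: y_{n+1} = y_n + h·f(t_n, y_n).
t=0.000000, y=1.460000: f=2.939000 → y ← 1.460000 + 0.22·2.939000 = 2.106580
t=0.220000, y=2.106580: f=3.458387 → y ← 2.106580 + 0.22·3.458387 = 2.867425
y(0.44) ≈ 2.8674

2.8674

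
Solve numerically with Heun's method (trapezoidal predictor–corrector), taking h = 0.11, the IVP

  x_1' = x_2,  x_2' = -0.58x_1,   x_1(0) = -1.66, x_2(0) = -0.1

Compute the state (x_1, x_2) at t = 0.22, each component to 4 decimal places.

Heun on (x_1,x_2): k1 = f(t_n, state_n); k2 = f(t_n + h, state_n + h·k1); state_{n+1} = state_n + (h/2)·(k1 + k2).
0.000000: (-1.660000, -0.100000)
  k1 = (-0.100000, 0.962800)
  predictor → (-1.671000, 0.005908)
  k2 = (0.005908, 0.969180)
  → (-1.665175, 0.006259)
0.110000: (-1.665175, 0.006259)
  k1 = (0.006259, 0.965802)
  predictor → (-1.664487, 0.112497)
  k2 = (0.112497, 0.965402)
  → (-1.658643, 0.112475)
(x_1(0.22), x_2(0.22)) ≈ (-1.6586, 0.1125)

-1.6586, 0.1125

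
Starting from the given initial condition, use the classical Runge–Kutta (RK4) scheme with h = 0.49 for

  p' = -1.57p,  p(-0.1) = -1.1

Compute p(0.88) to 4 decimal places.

RK4: k1 = f(x_n, p_n); k2 = f(x_n + h/2, p_n + (h/2)·k1); k3 = f(x_n + h/2, p_n + (h/2)·k2); k4 = f(x_n + h, p_n + h·k3); p_{n+1} = p_n + (h/6)·(k1 + 2k2 + 2k3 + k4).
x=-0.100000, p=-1.100000:
  k1 = f(-0.100000, -1.100000) = 1.727000
  k2 = f(0.145000, -0.676885) = 1.062709
  k3 = f(0.145000, -0.839636) = 1.318229
  k4 = f(0.390000, -0.454068) = 0.712887
  p ← -1.100000 + (0.49/6)·(k1 + 2k2 + 2k3 + k4) = -0.511856
x=0.390000, p=-0.511856:
  k1 = f(0.390000, -0.511856) = 0.803614
  k2 = f(0.635000, -0.314971) = 0.494504
  k3 = f(0.635000, -0.390703) = 0.613403
  k4 = f(0.880000, -0.211289) = 0.331723
  p ← -0.511856 + (0.49/6)·(k1 + 2k2 + 2k3 + k4) = -0.238179
p(0.88) ≈ -0.2382

-0.2382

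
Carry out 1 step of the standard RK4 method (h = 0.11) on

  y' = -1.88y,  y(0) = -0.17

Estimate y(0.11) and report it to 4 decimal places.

-0.1382

RK4: k1 = f(t_n, y_n); k2 = f(t_n + h/2, y_n + (h/2)·k1); k3 = f(t_n + h/2, y_n + (h/2)·k2); k4 = f(t_n + h, y_n + h·k3); y_{n+1} = y_n + (h/6)·(k1 + 2k2 + 2k3 + k4).
t=0.000000, y=-0.170000:
  k1 = f(0.000000, -0.170000) = 0.319600
  k2 = f(0.055000, -0.152422) = 0.286553
  k3 = f(0.055000, -0.154240) = 0.289970
  k4 = f(0.110000, -0.138103) = 0.259634
  y ← -0.170000 + (0.11/6)·(k1 + 2k2 + 2k3 + k4) = -0.138242
y(0.11) ≈ -0.1382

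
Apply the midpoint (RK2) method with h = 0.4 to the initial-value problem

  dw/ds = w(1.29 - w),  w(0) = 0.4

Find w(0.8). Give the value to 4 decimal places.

0.7207

Midpoint: k1 = f(s_n, w_n); k2 = f(s_n + h/2, w_n + (h/2)·k1); w_{n+1} = w_n + h·k2.
s=0.000000, w=0.400000:
  k1 = f(0.000000, 0.400000) = 0.356000
  k2 = f(0.200000, 0.471200) = 0.385819
  w ← 0.400000 + 0.4·0.385819 = 0.554327
s=0.400000, w=0.554327:
  k1 = f(0.400000, 0.554327) = 0.407803
  k2 = f(0.600000, 0.635888) = 0.415942
  w ← 0.554327 + 0.4·0.415942 = 0.720704
w(0.8) ≈ 0.7207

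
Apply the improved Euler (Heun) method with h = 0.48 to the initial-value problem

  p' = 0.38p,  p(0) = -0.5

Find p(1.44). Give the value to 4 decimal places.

-0.8619

Heun: k1 = f(t_n, p_n); k2 = f(t_n + h, p_n + h·k1); p_{n+1} = p_n + (h/2)·(k1 + k2).
t=0.000000, p=-0.500000:
  k1 = f(0.000000, -0.500000) = -0.190000
  k2 = f(0.480000, -0.591200) = -0.224656
  p ← -0.500000 + (0.48/2)·(-0.190000 + (-0.224656)) = -0.599517
t=0.480000, p=-0.599517:
  k1 = f(0.480000, -0.599517) = -0.227817
  k2 = f(0.960000, -0.708869) = -0.269370
  p ← -0.599517 + (0.48/2)·(-0.227817 + (-0.269370)) = -0.718842
t=0.960000, p=-0.718842:
  k1 = f(0.960000, -0.718842) = -0.273160
  k2 = f(1.440000, -0.849959) = -0.322984
  p ← -0.718842 + (0.48/2)·(-0.273160 + (-0.322984)) = -0.861917
p(1.44) ≈ -0.8619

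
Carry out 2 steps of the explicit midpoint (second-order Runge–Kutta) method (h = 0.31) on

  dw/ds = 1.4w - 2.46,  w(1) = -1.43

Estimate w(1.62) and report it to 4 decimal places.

-5.6859

Midpoint: k1 = f(s_n, w_n); k2 = f(s_n + h/2, w_n + (h/2)·k1); w_{n+1} = w_n + h·k2.
s=1.000000, w=-1.430000:
  k1 = f(1.000000, -1.430000) = -4.462000
  k2 = f(1.155000, -2.121610) = -5.430254
  w ← -1.430000 + 0.31·(-5.430254) = -3.113379
s=1.310000, w=-3.113379:
  k1 = f(1.310000, -3.113379) = -6.818730
  k2 = f(1.465000, -4.170282) = -8.298395
  w ← -3.113379 + 0.31·(-8.298395) = -5.685881
w(1.62) ≈ -5.6859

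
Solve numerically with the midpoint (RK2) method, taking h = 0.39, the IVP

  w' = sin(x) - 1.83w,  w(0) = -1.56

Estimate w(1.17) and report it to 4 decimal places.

Midpoint: k1 = f(x_n, w_n); k2 = f(x_n + h/2, w_n + (h/2)·k1); w_{n+1} = w_n + h·k2.
x=0.000000, w=-1.560000:
  k1 = f(0.000000, -1.560000) = 2.854800
  k2 = f(0.195000, -1.003314) = 2.029831
  w ← -1.560000 + 0.39·2.029831 = -0.768366
x=0.390000, w=-0.768366:
  k1 = f(0.390000, -0.768366) = 1.786298
  k2 = f(0.585000, -0.420038) = 1.320868
  w ← -0.768366 + 0.39·1.320868 = -0.253227
x=0.780000, w=-0.253227:
  k1 = f(0.780000, -0.253227) = 1.166685
  k2 = f(0.975000, -0.025724) = 0.874776
  w ← -0.253227 + 0.39·0.874776 = 0.087935
w(1.17) ≈ 0.0879

0.0879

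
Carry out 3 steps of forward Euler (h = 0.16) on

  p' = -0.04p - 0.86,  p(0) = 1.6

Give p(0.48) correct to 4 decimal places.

1.1593

Euler: p_{n+1} = p_n + h·f(t_n, p_n).
t=0.000000, p=1.600000: f=-0.924000 → p ← 1.600000 + 0.16·(-0.924000) = 1.452160
t=0.160000, p=1.452160: f=-0.918086 → p ← 1.452160 + 0.16·(-0.918086) = 1.305266
t=0.320000, p=1.305266: f=-0.912211 → p ← 1.305266 + 0.16·(-0.912211) = 1.159312
p(0.48) ≈ 1.1593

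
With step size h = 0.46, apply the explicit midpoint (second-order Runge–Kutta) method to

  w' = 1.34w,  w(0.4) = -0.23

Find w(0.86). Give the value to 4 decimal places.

-0.4155

Midpoint: k1 = f(x_n, w_n); k2 = f(x_n + h/2, w_n + (h/2)·k1); w_{n+1} = w_n + h·k2.
x=0.400000, w=-0.230000:
  k1 = f(0.400000, -0.230000) = -0.308200
  k2 = f(0.630000, -0.300886) = -0.403187
  w ← -0.230000 + 0.46·(-0.403187) = -0.415466
w(0.86) ≈ -0.4155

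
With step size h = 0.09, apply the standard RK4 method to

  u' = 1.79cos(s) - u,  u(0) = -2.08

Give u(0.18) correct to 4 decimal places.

-1.4442

RK4: k1 = f(s_n, u_n); k2 = f(s_n + h/2, u_n + (h/2)·k1); k3 = f(s_n + h/2, u_n + (h/2)·k2); k4 = f(s_n + h, u_n + h·k3); u_{n+1} = u_n + (h/6)·(k1 + 2k2 + 2k3 + k4).
s=0.000000, u=-2.080000:
  k1 = f(0.000000, -2.080000) = 3.870000
  k2 = f(0.045000, -1.905850) = 3.694038
  k3 = f(0.045000, -1.913768) = 3.701956
  k4 = f(0.090000, -1.746824) = 3.529579
  u ← -2.080000 + (0.09/6)·(k1 + 2k2 + 2k3 + k4) = -1.747126
s=0.090000, u=-1.747126:
  k1 = f(0.090000, -1.747126) = 3.529882
  k2 = f(0.135000, -1.588282) = 3.361995
  k3 = f(0.135000, -1.595837) = 3.369550
  k4 = f(0.180000, -1.443867) = 3.204947
  u ← -1.747126 + (0.09/6)·(k1 + 2k2 + 2k3 + k4) = -1.444158
u(0.18) ≈ -1.4442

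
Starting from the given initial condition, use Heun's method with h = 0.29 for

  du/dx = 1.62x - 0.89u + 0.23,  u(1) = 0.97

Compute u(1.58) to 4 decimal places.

Heun: k1 = f(x_n, u_n); k2 = f(x_n + h, u_n + h·k1); u_{n+1} = u_n + (h/2)·(k1 + k2).
x=1.000000, u=0.970000:
  k1 = f(1.000000, 0.970000) = 0.986700
  k2 = f(1.290000, 1.256143) = 1.201833
  u ← 0.970000 + (0.29/2)·(0.986700 + 1.201833) = 1.287337
x=1.290000, u=1.287337:
  k1 = f(1.290000, 1.287337) = 1.174070
  k2 = f(1.580000, 1.627818) = 1.340842
  u ← 1.287337 + (0.29/2)·(1.174070 + 1.340842) = 1.652000
u(1.58) ≈ 1.6520

1.6520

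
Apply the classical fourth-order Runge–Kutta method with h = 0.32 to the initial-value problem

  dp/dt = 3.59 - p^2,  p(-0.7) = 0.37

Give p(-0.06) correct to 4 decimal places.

RK4: k1 = f(t_n, p_n); k2 = f(t_n + h/2, p_n + (h/2)·k1); k3 = f(t_n + h/2, p_n + (h/2)·k2); k4 = f(t_n + h, p_n + h·k3); p_{n+1} = p_n + (h/6)·(k1 + 2k2 + 2k3 + k4).
t=-0.700000, p=0.370000:
  k1 = f(-0.700000, 0.370000) = 3.453100
  k2 = f(-0.540000, 0.922496) = 2.739001
  k3 = f(-0.540000, 0.808240) = 2.936748
  k4 = f(-0.380000, 1.309759) = 1.874531
  p ← 0.370000 + (0.32/6)·(k1 + 2k2 + 2k3 + k4) = 1.259554
t=-0.380000, p=1.259554:
  k1 = f(-0.380000, 1.259554) = 2.003525
  k2 = f(-0.220000, 1.580118) = 1.093229
  k3 = f(-0.220000, 1.434470) = 1.532296
  k4 = f(-0.060000, 1.749888) = 0.527892
  p ← 1.259554 + (0.32/6)·(k1 + 2k2 + 2k3 + k4) = 1.674618
p(-0.06) ≈ 1.6746

1.6746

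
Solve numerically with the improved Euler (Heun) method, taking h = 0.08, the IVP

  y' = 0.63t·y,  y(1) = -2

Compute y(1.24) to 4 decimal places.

-2.3688

Heun: k1 = f(t_n, y_n); k2 = f(t_n + h, y_n + h·k1); y_{n+1} = y_n + (h/2)·(k1 + k2).
t=1.000000, y=-2.000000:
  k1 = f(1.000000, -2.000000) = -1.260000
  k2 = f(1.080000, -2.100800) = -1.429384
  y ← -2.000000 + (0.08/2)·(-1.260000 + (-1.429384)) = -2.107575
t=1.080000, y=-2.107575:
  k1 = f(1.080000, -2.107575) = -1.433994
  k2 = f(1.160000, -2.222295) = -1.624053
  y ← -2.107575 + (0.08/2)·(-1.433994 + (-1.624053)) = -2.229897
t=1.160000, y=-2.229897:
  k1 = f(1.160000, -2.229897) = -1.629609
  k2 = f(1.240000, -2.360266) = -1.843840
  y ← -2.229897 + (0.08/2)·(-1.629609 + (-1.843840)) = -2.368835
y(1.24) ≈ -2.3688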